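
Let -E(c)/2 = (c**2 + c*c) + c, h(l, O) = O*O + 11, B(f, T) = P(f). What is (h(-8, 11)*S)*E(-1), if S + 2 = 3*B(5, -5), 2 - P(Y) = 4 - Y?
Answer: -1848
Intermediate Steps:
P(Y) = -2 + Y (P(Y) = 2 - (4 - Y) = 2 + (-4 + Y) = -2 + Y)
B(f, T) = -2 + f
h(l, O) = 11 + O**2 (h(l, O) = O**2 + 11 = 11 + O**2)
E(c) = -4*c**2 - 2*c (E(c) = -2*((c**2 + c*c) + c) = -2*((c**2 + c**2) + c) = -2*(2*c**2 + c) = -2*(c + 2*c**2) = -4*c**2 - 2*c)
S = 7 (S = -2 + 3*(-2 + 5) = -2 + 3*3 = -2 + 9 = 7)
(h(-8, 11)*S)*E(-1) = ((11 + 11**2)*7)*(-2*(-1)*(1 + 2*(-1))) = ((11 + 121)*7)*(-2*(-1)*(1 - 2)) = (132*7)*(-2*(-1)*(-1)) = 924*(-2) = -1848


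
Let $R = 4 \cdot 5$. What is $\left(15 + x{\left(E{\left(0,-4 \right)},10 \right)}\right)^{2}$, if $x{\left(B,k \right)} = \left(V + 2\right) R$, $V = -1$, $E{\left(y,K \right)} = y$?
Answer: $1225$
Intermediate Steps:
$R = 20$
$x{\left(B,k \right)} = 20$ ($x{\left(B,k \right)} = \left(-1 + 2\right) 20 = 1 \cdot 20 = 20$)
$\left(15 + x{\left(E{\left(0,-4 \right)},10 \right)}\right)^{2} = \left(15 + 20\right)^{2} = 35^{2} = 1225$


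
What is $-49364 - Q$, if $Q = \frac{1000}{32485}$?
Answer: $- \frac{320718108}{6497} \approx -49364.0$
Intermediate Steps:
$Q = \frac{200}{6497}$ ($Q = 1000 \cdot \frac{1}{32485} = \frac{200}{6497} \approx 0.030783$)
$-49364 - Q = -49364 - \frac{200}{6497} = - \frac{320718108}{6497}$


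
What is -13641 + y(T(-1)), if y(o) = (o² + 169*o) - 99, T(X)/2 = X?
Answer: -14074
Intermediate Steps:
T(X) = 2*X
y(o) = -99 + o² + 169*o
-13641 + y(T(-1)) = -13641 + (-99 + (2*(-1))² + 169*(2*(-1))) = -13641 + (-99 + (-2)² + 169*(-2)) = -13641 + (-99 + 4 - 338) = -13641 - 433 = -14074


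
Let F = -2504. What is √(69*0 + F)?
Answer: 2*I*√626 ≈ 50.04*I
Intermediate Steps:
√(69*0 + F) = √(69*0 - 2504) = √(0 - 2504) = √(-2504) = 2*I*√626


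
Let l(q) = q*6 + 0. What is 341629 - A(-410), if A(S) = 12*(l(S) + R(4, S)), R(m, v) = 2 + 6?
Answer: 371053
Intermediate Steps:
R(m, v) = 8
l(q) = 6*q (l(q) = 6*q + 0 = 6*q)
A(S) = 96 + 72*S (A(S) = 12*(6*S + 8) = 12*(8 + 6*S) = 96 + 72*S)
341629 - A(-410) = 341629 - (96 + 72*(-410)) = 341629 - (96 - 29520) = 341629 - 1*(-29424) = 341629 + 29424 = 371053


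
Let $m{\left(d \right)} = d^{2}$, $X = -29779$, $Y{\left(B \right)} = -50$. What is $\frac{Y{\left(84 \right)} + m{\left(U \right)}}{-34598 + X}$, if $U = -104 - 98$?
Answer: $- \frac{40754}{64377} \approx -0.63305$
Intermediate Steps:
$U = -202$
$\frac{Y{\left(84 \right)} + m{\left(U \right)}}{-34598 + X} = \frac{-50 + \left(-202\right)^{2}}{-34598 - 29779} = \frac{-50 + 40804}{-64377} = 40754 \left(- \frac{1}{64377}\right) = - \frac{40754}{64377}$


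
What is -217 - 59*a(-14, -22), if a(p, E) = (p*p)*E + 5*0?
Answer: 254191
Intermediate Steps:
a(p, E) = E*p**2 (a(p, E) = p**2*E + 0 = E*p**2 + 0 = E*p**2)
-217 - 59*a(-14, -22) = -217 - (-1298)*(-14)**2 = -217 - (-1298)*196 = -217 - 59*(-4312) = -217 + 254408 = 254191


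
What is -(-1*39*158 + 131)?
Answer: 6031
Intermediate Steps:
-(-1*39*158 + 131) = -(-39*158 + 131) = -(-6162 + 131) = -1*(-6031) = 6031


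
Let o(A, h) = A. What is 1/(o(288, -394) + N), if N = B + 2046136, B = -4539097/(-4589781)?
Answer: 4589781/9392642532241 ≈ 4.8866e-7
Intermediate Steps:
B = 4539097/4589781 (B = -4539097*(-1/4589781) = 4539097/4589781 ≈ 0.98896)
N = 9391320675313/4589781 (N = 4539097/4589781 + 2046136 = 9391320675313/4589781 ≈ 2.0461e+6)
1/(o(288, -394) + N) = 1/(288 + 9391320675313/4589781) = 1/(9392642532241/4589781) = 4589781/9392642532241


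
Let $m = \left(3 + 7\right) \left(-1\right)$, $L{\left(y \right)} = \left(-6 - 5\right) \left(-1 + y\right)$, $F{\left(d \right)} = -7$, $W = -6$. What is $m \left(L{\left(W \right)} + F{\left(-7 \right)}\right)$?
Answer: $-700$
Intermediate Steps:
$L{\left(y \right)} = 11 - 11 y$ ($L{\left(y \right)} = - 11 \left(-1 + y\right) = 11 - 11 y$)
$m = -10$ ($m = 10 \left(-1\right) = -10$)
$m \left(L{\left(W \right)} + F{\left(-7 \right)}\right) = - 10 \left(\left(11 - -66\right) - 7\right) = - 10 \left(\left(11 + 66\right) - 7\right) = - 10 \left(77 - 7\right) = \left(-10\right) 70 = -700$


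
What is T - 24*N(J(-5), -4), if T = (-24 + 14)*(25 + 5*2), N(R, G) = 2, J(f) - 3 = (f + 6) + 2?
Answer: -398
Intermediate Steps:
J(f) = 11 + f (J(f) = 3 + ((f + 6) + 2) = 3 + ((6 + f) + 2) = 3 + (8 + f) = 11 + f)
T = -350 (T = -10*(25 + 10) = -10*35 = -350)
T - 24*N(J(-5), -4) = -350 - 24*2 = -350 - 48 = -398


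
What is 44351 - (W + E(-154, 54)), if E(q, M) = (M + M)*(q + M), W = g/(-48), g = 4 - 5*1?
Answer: 2647247/48 ≈ 55151.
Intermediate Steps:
g = -1 (g = 4 - 5 = -1)
W = 1/48 (W = -1/(-48) = -1*(-1/48) = 1/48 ≈ 0.020833)
E(q, M) = 2*M*(M + q) (E(q, M) = (2*M)*(M + q) = 2*M*(M + q))
44351 - (W + E(-154, 54)) = 44351 - (1/48 + 2*54*(54 - 154)) = 44351 - (1/48 + 2*54*(-100)) = 44351 - (1/48 - 10800) = 44351 - 1*(-518399/48) = 44351 + 518399/48 = 2647247/48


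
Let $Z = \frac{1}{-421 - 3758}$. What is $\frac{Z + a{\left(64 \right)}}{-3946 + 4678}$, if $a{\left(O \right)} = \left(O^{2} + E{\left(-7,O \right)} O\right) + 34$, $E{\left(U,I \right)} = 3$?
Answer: $\frac{18061637}{3059028} \approx 5.9044$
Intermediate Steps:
$Z = - \frac{1}{4179}$ ($Z = \frac{1}{-4179} = - \frac{1}{4179} \approx -0.00023929$)
$a{\left(O \right)} = 34 + O^{2} + 3 O$ ($a{\left(O \right)} = \left(O^{2} + 3 O\right) + 34 = 34 + O^{2} + 3 O$)
$\frac{Z + a{\left(64 \right)}}{-3946 + 4678} = \frac{- \frac{1}{4179} + \left(34 + 64^{2} + 3 \cdot 64\right)}{-3946 + 4678} = \frac{- \frac{1}{4179} + \left(34 + 4096 + 192\right)}{732} = \left(- \frac{1}{4179} + 4322\right) \frac{1}{732} = \frac{18061637}{4179} \cdot \frac{1}{732} = \frac{18061637}{3059028}$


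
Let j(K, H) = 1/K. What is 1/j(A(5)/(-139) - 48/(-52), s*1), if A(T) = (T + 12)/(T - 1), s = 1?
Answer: 6451/7228 ≈ 0.89250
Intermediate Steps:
A(T) = (12 + T)/(-1 + T)
1/j(A(5)/(-139) - 48/(-52), s*1) = 1/(1/(((12 + 5)/(-1 + 5))/(-139) - 48/(-52))) = 1/(1/((17/4)*(-1/139) - 48*(-1/52))) = 1/(1/(((1/4)*17)*(-1/139) + 12/13)) = 1/(1/((17/4)*(-1/139) + 12/13)) = 1/(1/(-17/556 + 12/13)) = 1/(1/(6451/7228)) = 1/(7228/6451) = 6451/7228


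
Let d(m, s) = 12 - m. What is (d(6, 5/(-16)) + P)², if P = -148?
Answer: 20164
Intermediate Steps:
(d(6, 5/(-16)) + P)² = ((12 - 1*6) - 148)² = ((12 - 6) - 148)² = (6 - 148)² = (-142)² = 20164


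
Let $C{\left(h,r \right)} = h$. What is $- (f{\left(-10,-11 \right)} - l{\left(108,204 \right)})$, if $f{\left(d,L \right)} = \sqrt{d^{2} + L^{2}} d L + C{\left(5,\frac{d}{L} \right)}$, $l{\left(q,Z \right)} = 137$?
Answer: $132 - 110 \sqrt{221} \approx -1503.3$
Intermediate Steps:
$f{\left(d,L \right)} = 5 + L d \sqrt{L^{2} + d^{2}}$ ($f{\left(d,L \right)} = \sqrt{d^{2} + L^{2}} d L + 5 = \sqrt{L^{2} + d^{2}} d L + 5 = d \sqrt{L^{2} + d^{2}} L + 5 = L d \sqrt{L^{2} + d^{2}} + 5 = 5 + L d \sqrt{L^{2} + d^{2}}$)
$- (f{\left(-10,-11 \right)} - l{\left(108,204 \right)}) = - (\left(5 - - 110 \sqrt{\left(-11\right)^{2} + \left(-10\right)^{2}}\right) - 137) = - (\left(5 - - 110 \sqrt{121 + 100}\right) - 137) = - (\left(5 - - 110 \sqrt{221}\right) - 137) = - (\left(5 + 110 \sqrt{221}\right) - 137) = - (-132 + 110 \sqrt{221}) = 132 - 110 \sqrt{221}$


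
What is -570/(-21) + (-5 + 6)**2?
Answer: 197/7 ≈ 28.143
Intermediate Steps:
-570/(-21) + (-5 + 6)**2 = -570*(-1)/21 + 1**2 = -57*(-10/21) + 1 = 190/7 + 1 = 197/7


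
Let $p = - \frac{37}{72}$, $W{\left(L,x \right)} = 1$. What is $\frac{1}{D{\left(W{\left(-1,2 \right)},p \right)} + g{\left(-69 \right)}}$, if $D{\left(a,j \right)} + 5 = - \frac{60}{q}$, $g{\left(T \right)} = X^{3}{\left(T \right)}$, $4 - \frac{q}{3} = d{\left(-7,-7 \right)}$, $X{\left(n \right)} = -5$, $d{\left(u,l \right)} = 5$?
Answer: $- \frac{1}{110} \approx -0.0090909$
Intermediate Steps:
$q = -3$ ($q = 12 - 15 = -3$)
$p = - \frac{37}{72}$ ($p = \left(-37\right) \frac{1}{72} = - \frac{37}{72} \approx -0.51389$)
$g{\left(T \right)} = -125$ ($g{\left(T \right)} = \left(-5\right)^{3} = -125$)
$D{\left(a,j \right)} = 15$ ($D{\left(a,j \right)} = -5 - \frac{60}{-3} = -5 - 60 \left(- \frac{1}{3}\right) = -5 - -20 = -5 + 20 = 15$)
$\frac{1}{D{\left(W{\left(-1,2 \right)},p \right)} + g{\left(-69 \right)}} = \frac{1}{15 - 125} = \frac{1}{-110} = - \frac{1}{110}$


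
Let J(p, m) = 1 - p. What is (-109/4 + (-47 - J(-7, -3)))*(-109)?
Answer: 35861/4 ≈ 8965.3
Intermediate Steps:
(-109/4 + (-47 - J(-7, -3)))*(-109) = (-109/4 + (-47 - (1 - 1*(-7))))*(-109) = (-109*¼ + (-47 - (1 + 7)))*(-109) = (-109/4 + (-47 - 1*8))*(-109) = (-109/4 + (-47 - 8))*(-109) = (-109/4 - 55)*(-109) = -329/4*(-109) = 35861/4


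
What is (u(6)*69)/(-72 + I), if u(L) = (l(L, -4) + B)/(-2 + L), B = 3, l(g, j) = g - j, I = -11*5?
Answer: -897/508 ≈ -1.7657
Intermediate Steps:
I = -55
u(L) = (7 + L)/(-2 + L) (u(L) = ((L - 1*(-4)) + 3)/(-2 + L) = ((L + 4) + 3)/(-2 + L) = ((4 + L) + 3)/(-2 + L) = (7 + L)/(-2 + L))
(u(6)*69)/(-72 + I) = (((7 + 6)/(-2 + 6))*69)/(-72 - 55) = ((13/4)*69)/(-127) = (((¼)*13)*69)*(-1/127) = ((13/4)*69)*(-1/127) = (897/4)*(-1/127) = -897/508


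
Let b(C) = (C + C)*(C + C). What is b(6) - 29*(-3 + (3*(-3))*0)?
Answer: 231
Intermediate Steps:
b(C) = 4*C² (b(C) = (2*C)*(2*C) = 4*C²)
b(6) - 29*(-3 + (3*(-3))*0) = 4*6² - 29*(-3 + (3*(-3))*0) = 4*36 - 29*(-3 - 9*0) = 144 - 29*(-3 + 0) = 144 - 29*(-3) = 144 + 87 = 231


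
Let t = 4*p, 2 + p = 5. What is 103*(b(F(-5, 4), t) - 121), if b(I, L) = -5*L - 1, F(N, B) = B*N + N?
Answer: -18746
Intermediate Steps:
p = 3 (p = -2 + 5 = 3)
t = 12 (t = 4*3 = 12)
F(N, B) = N + B*N
b(I, L) = -1 - 5*L
103*(b(F(-5, 4), t) - 121) = 103*((-1 - 5*12) - 121) = 103*((-1 - 60) - 121) = 103*(-61 - 121) = 103*(-182) = -18746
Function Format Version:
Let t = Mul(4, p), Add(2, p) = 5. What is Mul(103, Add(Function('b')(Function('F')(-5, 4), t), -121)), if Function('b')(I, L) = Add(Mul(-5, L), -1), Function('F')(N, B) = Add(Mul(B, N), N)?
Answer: -18746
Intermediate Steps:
p = 3 (p = Add(-2, 5) = 3)
t = 12 (t = Mul(4, 3) = 12)
Function('F')(N, B) = Add(N, Mul(B, N))
Function('b')(I, L) = Add(-1, Mul(-5, L))
Mul(103, Add(Function('b')(Function('F')(-5, 4), t), -121)) = Mul(103, Add(Add(-1, Mul(-5, 12)), -121)) = Mul(103, Add(Add(-1, -60), -121)) = Mul(103, Add(-61, -121)) = Mul(103, -182) = -18746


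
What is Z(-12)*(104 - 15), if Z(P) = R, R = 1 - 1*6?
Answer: -445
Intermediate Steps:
R = -5 (R = 1 - 6 = -5)
Z(P) = -5
Z(-12)*(104 - 15) = -5*(104 - 15) = -5*89 = -445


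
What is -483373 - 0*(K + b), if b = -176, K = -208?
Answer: -483373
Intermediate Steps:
-483373 - 0*(K + b) = -483373 - 0*(-208 - 176) = -483373 - 0*(-384) = -483373 - 1*0 = -483373 + 0 = -483373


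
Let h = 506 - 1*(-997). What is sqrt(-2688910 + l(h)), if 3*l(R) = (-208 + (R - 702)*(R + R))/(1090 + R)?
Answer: 2*I*sqrt(40673713647117)/7779 ≈ 1639.7*I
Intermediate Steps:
h = 1503 (h = 506 + 997 = 1503)
l(R) = (-208 + 2*R*(-702 + R))/(3*(1090 + R)) (l(R) = ((-208 + (R - 702)*(R + R))/(1090 + R))/3 = ((-208 + (-702 + R)*(2*R))/(1090 + R))/3 = ((-208 + 2*R*(-702 + R))/(1090 + R))/3 = (-208 + 2*R*(-702 + R))/(3*(1090 + R)))
sqrt(-2688910 + l(h)) = sqrt(-2688910 + 2*(-104 + 1503**2 - 702*1503)/(3*(1090 + 1503))) = sqrt(-2688910 + (2/3)*(-104 + 2259009 - 1055106)/2593) = sqrt(-2688910 + (2/3)*(1/2593)*1203799) = sqrt(-2688910 + 2407598/7779) = sqrt(-20914623292/7779) = 2*I*sqrt(40673713647117)/7779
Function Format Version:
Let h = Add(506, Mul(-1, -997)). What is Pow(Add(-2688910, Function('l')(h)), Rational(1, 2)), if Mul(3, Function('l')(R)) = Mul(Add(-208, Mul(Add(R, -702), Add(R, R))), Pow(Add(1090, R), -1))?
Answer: Mul(Rational(2, 7779), I, Pow(40673713647117, Rational(1, 2))) ≈ Mul(1639.7, I)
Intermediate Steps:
h = 1503 (h = Add(506, 997) = 1503)
Function('l')(R) = Mul(Rational(1, 3), Pow(Add(1090, R), -1), Add(-208, Mul(2, R, Add(-702, R)))) (Function('l')(R) = Mul(Rational(1, 3), Mul(Add(-208, Mul(Add(R, -702), Add(R, R))), Pow(Add(1090, R), -1))) = Mul(Rational(1, 3), Mul(Add(-208, Mul(Add(-702, R), Mul(2, R))), Pow(Add(1090, R), -1))) = Mul(Rational(1, 3), Mul(Add(-208, Mul(2, R, Add(-702, R))), Pow(Add(1090, R), -1))) = Mul(Rational(1, 3), Mul(Pow(Add(1090, R), -1), Add(-208, Mul(2, R, Add(-702, R))))) = Mul(Rational(1, 3), Pow(Add(1090, R), -1), Add(-208, Mul(2, R, Add(-702, R)))))
Pow(Add(-2688910, Function('l')(h)), Rational(1, 2)) = Pow(Add(-2688910, Mul(Rational(2, 3), Pow(Add(1090, 1503), -1), Add(-104, Pow(1503, 2), Mul(-702, 1503)))), Rational(1, 2)) = Pow(Add(-2688910, Mul(Rational(2, 3), Pow(2593, -1), Add(-104, 2259009, -1055106))), Rational(1, 2)) = Pow(Add(-2688910, Mul(Rational(2, 3), Rational(1, 2593), 1203799)), Rational(1, 2)) = Pow(Add(-2688910, Rational(2407598, 7779)), Rational(1, 2)) = Pow(Rational(-20914623292, 7779), Rational(1, 2)) = Mul(Rational(2, 7779), I, Pow(40673713647117, Rational(1, 2)))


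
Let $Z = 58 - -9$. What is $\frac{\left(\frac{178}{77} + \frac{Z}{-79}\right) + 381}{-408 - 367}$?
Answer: $- \frac{2326526}{4714325} \approx -0.4935$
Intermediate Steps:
$Z = 67$ ($Z = 58 + 9 = 67$)
$\frac{\left(\frac{178}{77} + \frac{Z}{-79}\right) + 381}{-408 - 367} = \frac{\left(\frac{178}{77} + \frac{67}{-79}\right) + 381}{-408 - 367} = \frac{\left(178 \cdot \frac{1}{77} + 67 \left(- \frac{1}{79}\right)\right) + 381}{-775} = \left(\left(\frac{178}{77} - \frac{67}{79}\right) + 381\right) \left(- \frac{1}{775}\right) = \left(\frac{8903}{6083} + 381\right) \left(- \frac{1}{775}\right) = \frac{2326526}{6083} \left(- \frac{1}{775}\right) = - \frac{2326526}{4714325}$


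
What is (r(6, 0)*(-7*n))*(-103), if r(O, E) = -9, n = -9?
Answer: 58401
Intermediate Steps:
(r(6, 0)*(-7*n))*(-103) = -(-63)*(-9)*(-103) = -9*63*(-103) = -567*(-103) = 58401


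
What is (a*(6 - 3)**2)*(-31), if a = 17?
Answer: -4743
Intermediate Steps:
(a*(6 - 3)**2)*(-31) = (17*(6 - 3)**2)*(-31) = (17*3**2)*(-31) = (17*9)*(-31) = 153*(-31) = -4743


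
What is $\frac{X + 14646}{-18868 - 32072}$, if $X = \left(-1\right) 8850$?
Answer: $- \frac{161}{1415} \approx -0.11378$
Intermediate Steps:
$X = -8850$
$\frac{X + 14646}{-18868 - 32072} = \frac{-8850 + 14646}{-18868 - 32072} = \frac{5796}{-50940} = 5796 \left(- \frac{1}{50940}\right) = - \frac{161}{1415}$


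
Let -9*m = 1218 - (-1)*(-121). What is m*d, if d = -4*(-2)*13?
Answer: -114088/9 ≈ -12676.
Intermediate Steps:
d = 104 (d = 8*13 = 104)
m = -1097/9 (m = -(1218 - (-1)*(-121))/9 = -(1218 - 1*121)/9 = -(1218 - 121)/9 = -⅑*1097 = -1097/9 ≈ -121.89)
m*d = -1097/9*104 = -114088/9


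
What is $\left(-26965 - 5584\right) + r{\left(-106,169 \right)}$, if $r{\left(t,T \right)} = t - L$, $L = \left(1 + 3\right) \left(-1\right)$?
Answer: $-32651$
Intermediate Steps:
$L = -4$ ($L = 4 \left(-1\right) = -4$)
$r{\left(t,T \right)} = 4 + t$ ($r{\left(t,T \right)} = t - -4 = t + 4 = 4 + t$)
$\left(-26965 - 5584\right) + r{\left(-106,169 \right)} = \left(-26965 - 5584\right) + \left(4 - 106\right) = -32549 - 102 = -32651$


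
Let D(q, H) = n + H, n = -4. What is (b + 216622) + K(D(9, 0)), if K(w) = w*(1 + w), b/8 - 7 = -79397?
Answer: -418486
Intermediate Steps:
D(q, H) = -4 + H
b = -635120 (b = 56 + 8*(-79397) = 56 - 635176 = -635120)
(b + 216622) + K(D(9, 0)) = (-635120 + 216622) + (-4 + 0)*(1 + (-4 + 0)) = -418498 - 4*(1 - 4) = -418498 - 4*(-3) = -418498 + 12 = -418486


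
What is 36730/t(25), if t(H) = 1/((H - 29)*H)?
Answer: -3673000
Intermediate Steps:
t(H) = 1/(H*(-29 + H)) (t(H) = 1/((-29 + H)*H) = 1/(H*(-29 + H)))
36730/t(25) = 36730/((1/(25*(-29 + 25)))) = 36730/(((1/25)/(-4))) = 36730/(((1/25)*(-1/4))) = 36730/(-1/100) = 36730*(-100) = -3673000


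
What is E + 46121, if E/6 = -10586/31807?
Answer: 1466907131/31807 ≈ 46119.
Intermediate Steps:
E = -63516/31807 (E = 6*(-10586/31807) = -63516/31807 ≈ -1.9969)
E + 46121 = -63516/31807 + 46121 = 1466907131/31807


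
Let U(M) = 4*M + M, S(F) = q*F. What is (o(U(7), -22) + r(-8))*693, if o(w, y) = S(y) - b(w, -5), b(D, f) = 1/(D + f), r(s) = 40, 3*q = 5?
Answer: 22869/10 ≈ 2286.9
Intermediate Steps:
q = 5/3 (q = (⅓)*5 = 5/3 ≈ 1.6667)
S(F) = 5*F/3
U(M) = 5*M
o(w, y) = -1/(-5 + w) + 5*y/3 (o(w, y) = 5*y/3 - 1/(w - 5) = 5*y/3 - 1/(-5 + w) = -1/(-5 + w) + 5*y/3)
(o(U(7), -22) + r(-8))*693 = ((-3 + 5*(-22)*(-5 + 5*7))/(3*(-5 + 5*7)) + 40)*693 = ((-3 + 5*(-22)*(-5 + 35))/(3*(-5 + 35)) + 40)*693 = ((⅓)*(-3 + 5*(-22)*30)/30 + 40)*693 = ((⅓)*(1/30)*(-3 - 3300) + 40)*693 = ((⅓)*(1/30)*(-3303) + 40)*693 = (-367/10 + 40)*693 = (33/10)*693 = 22869/10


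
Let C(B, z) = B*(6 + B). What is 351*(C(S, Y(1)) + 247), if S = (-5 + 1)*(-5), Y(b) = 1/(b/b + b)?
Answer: 269217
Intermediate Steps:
Y(b) = 1/(1 + b)
S = 20 (S = -4*(-5) = 20)
351*(C(S, Y(1)) + 247) = 351*(20*(6 + 20) + 247) = 351*(20*26 + 247) = 351*(520 + 247) = 351*767 = 269217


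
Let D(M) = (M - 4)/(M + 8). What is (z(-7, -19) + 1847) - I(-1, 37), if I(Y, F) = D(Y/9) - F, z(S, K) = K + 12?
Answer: 133304/71 ≈ 1877.5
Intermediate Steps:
z(S, K) = 12 + K
D(M) = (-4 + M)/(8 + M)
I(Y, F) = -F + (-4 + Y/9)/(8 + Y/9) (I(Y, F) = (-4 + Y/9)/(8 + Y/9) - F = -F + (-4 + Y/9)/(8 + Y/9))
(z(-7, -19) + 1847) - I(-1, 37) = ((12 - 19) + 1847) - (-36 - 1 - 1*37*(72 - 1))/(72 - 1) = (-7 + 1847) - (-36 - 1 - 1*37*71)/71 = 1840 - (-36 - 1 - 2627)/71 = 1840 - (-2664)/71 = 1840 - 1*(-2664/71) = 1840 + 2664/71 = 133304/71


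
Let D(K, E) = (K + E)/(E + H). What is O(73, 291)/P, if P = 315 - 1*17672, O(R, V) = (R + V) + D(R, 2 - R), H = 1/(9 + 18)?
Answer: -348685/16628006 ≈ -0.020970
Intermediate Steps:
H = 1/27 ≈ 0.037037
D(K, E) = (E + K)/(1/27 + E) (D(K, E) = (K + E)/(E + 1/27) = (E + K)/(1/27 + E))
O(R, V) = R + V + 54/(55 - 27*R) (O(R, V) = (R + V) + 27*((2 - R) + R)/(1 + 27*(2 - R)) = (R + V) + 27*2/(1 + (54 - 27*R)) = (R + V) + 27*2/(55 - 27*R) = (R + V) + 54/(55 - 27*R) = R + V + 54/(55 - 27*R))
P = -17357 (P = 315 - 17672 = -17357)
O(73, 291)/P = ((-54 + (-55 + 27*73)*(73 + 291))/(-55 + 27*73))/(-17357) = ((-54 + (-55 + 1971)*364)/(-55 + 1971))*(-1/17357) = ((-54 + 1916*364)/1916)*(-1/17357) = ((-54 + 697424)/1916)*(-1/17357) = ((1/1916)*697370)*(-1/17357) = (348685/958)*(-1/17357) = -348685/16628006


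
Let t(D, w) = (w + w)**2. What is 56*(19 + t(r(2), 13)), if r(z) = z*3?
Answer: 38920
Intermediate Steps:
r(z) = 3*z
t(D, w) = 4*w**2 (t(D, w) = (2*w)**2 = 4*w**2)
56*(19 + t(r(2), 13)) = 56*(19 + 4*13**2) = 56*(19 + 4*169) = 56*(19 + 676) = 56*695 = 38920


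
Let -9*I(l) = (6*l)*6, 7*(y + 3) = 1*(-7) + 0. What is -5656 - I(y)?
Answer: -5672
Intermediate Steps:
y = -4 (y = -3 + (1*(-7) + 0)/7 = -3 + (-7 + 0)/7 = -3 + (1/7)*(-7) = -3 - 1 = -4)
I(l) = -4*l (I(l) = -6*l*6/9 = -4*l)
-5656 - I(y) = -5656 - (-4)*(-4) = -5656 - 1*16 = -5656 - 16 = -5672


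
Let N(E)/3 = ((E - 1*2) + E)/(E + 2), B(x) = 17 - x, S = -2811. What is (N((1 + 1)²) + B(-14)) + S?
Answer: -2777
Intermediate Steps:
N(E) = 3*(-2 + 2*E)/(2 + E) (N(E) = 3*(((E - 1*2) + E)/(E + 2)) = 3*(((E - 2) + E)/(2 + E)) = 3*(((-2 + E) + E)/(2 + E)) = 3*((-2 + 2*E)/(2 + E)) = 3*(-2 + 2*E)/(2 + E))
(N((1 + 1)²) + B(-14)) + S = (6*(-1 + (1 + 1)²)/(2 + (1 + 1)²) + (17 - 1*(-14))) - 2811 = (6*(-1 + 2²)/(2 + 2²) + (17 + 14)) - 2811 = (6*(-1 + 4)/(2 + 4) + 31) - 2811 = (6*3/6 + 31) - 2811 = (6*(⅙)*3 + 31) - 2811 = (3 + 31) - 2811 = 34 - 2811 = -2777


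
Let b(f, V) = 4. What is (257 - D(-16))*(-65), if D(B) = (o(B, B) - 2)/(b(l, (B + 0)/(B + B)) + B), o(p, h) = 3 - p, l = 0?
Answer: -201565/12 ≈ -16797.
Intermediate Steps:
D(B) = (1 - B)/(4 + B) (D(B) = ((3 - B) - 2)/(4 + B) = (1 - B)/(4 + B))
(257 - D(-16))*(-65) = (257 - (1 - 1*(-16))/(4 - 16))*(-65) = (257 - (1 + 16)/(-12))*(-65) = (257 - (-1)*17/12)*(-65) = (257 - 1*(-17/12))*(-65) = (257 + 17/12)*(-65) = (3101/12)*(-65) = -201565/12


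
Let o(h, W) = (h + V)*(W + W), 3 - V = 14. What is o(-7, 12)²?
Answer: 186624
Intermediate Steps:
V = -11 (V = 3 - 1*14 = 3 - 14 = -11)
o(h, W) = 2*W*(-11 + h) (o(h, W) = (h - 11)*(W + W) = (-11 + h)*(2*W) = 2*W*(-11 + h))
o(-7, 12)² = (2*12*(-11 - 7))² = (2*12*(-18))² = (-432)² = 186624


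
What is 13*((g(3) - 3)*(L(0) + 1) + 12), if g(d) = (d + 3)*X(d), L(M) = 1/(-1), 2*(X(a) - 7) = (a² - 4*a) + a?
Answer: 156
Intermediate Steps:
X(a) = 7 + a²/2 - 3*a/2 (X(a) = 7 + ((a² - 4*a) + a)/2 = 7 + (a² - 3*a)/2 = 7 + (a²/2 - 3*a/2) = 7 + a²/2 - 3*a/2)
L(M) = -1
g(d) = (3 + d)*(7 + d²/2 - 3*d/2) (g(d) = (d + 3)*(7 + d²/2 - 3*d/2) = (3 + d)*(7 + d²/2 - 3*d/2))
13*((g(3) - 3)*(L(0) + 1) + 12) = 13*(((21 + (½)*3³ + (5/2)*3) - 3)*(-1 + 1) + 12) = 13*(((21 + (½)*27 + 15/2) - 3)*0 + 12) = 13*(((21 + 27/2 + 15/2) - 3)*0 + 12) = 13*((42 - 3)*0 + 12) = 13*(39*0 + 12) = 13*(0 + 12) = 13*12 = 156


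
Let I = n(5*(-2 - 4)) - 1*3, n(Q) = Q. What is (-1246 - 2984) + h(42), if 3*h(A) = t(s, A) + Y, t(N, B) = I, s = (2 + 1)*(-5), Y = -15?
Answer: -4246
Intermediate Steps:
s = -15 (s = 3*(-5) = -15)
I = -33 (I = 5*(-2 - 4) - 1*3 = 5*(-6) - 3 = -30 - 3 = -33)
t(N, B) = -33
h(A) = -16 (h(A) = (-33 - 15)/3 = (⅓)*(-48) = -16)
(-1246 - 2984) + h(42) = (-1246 - 2984) - 16 = -4230 - 16 = -4246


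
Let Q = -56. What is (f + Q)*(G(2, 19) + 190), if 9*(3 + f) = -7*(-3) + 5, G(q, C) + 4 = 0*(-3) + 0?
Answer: -31310/3 ≈ -10437.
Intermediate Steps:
G(q, C) = -4 (G(q, C) = -4 + (0*(-3) + 0) = -4 + (0 + 0) = -4 + 0 = -4)
f = -1/9 (f = -3 + (-7*(-3) + 5)/9 = -3 + (21 + 5)/9 = -3 + (1/9)*26 = -3 + 26/9 = -1/9 ≈ -0.11111)
(f + Q)*(G(2, 19) + 190) = (-1/9 - 56)*(-4 + 190) = -505/9*186 = -31310/3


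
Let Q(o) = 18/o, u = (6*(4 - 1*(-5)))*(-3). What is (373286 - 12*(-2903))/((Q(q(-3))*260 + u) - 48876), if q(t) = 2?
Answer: -204061/23349 ≈ -8.7396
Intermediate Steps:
u = -162 (u = (6*(4 + 5))*(-3) = (6*9)*(-3) = 54*(-3) = -162)
(373286 - 12*(-2903))/((Q(q(-3))*260 + u) - 48876) = (373286 - 12*(-2903))/(((18/2)*260 - 162) - 48876) = (373286 + 34836)/(((18*(½))*260 - 162) - 48876) = 408122/((9*260 - 162) - 48876) = 408122/((2340 - 162) - 48876) = 408122/(2178 - 48876) = 408122/(-46698) = 408122*(-1/46698) = -204061/23349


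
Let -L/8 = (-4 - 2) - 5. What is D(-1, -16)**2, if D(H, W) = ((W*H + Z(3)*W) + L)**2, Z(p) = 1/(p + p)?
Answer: 8540717056/81 ≈ 1.0544e+8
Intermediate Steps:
Z(p) = 1/(2*p)
L = 88 (L = -8*((-4 - 2) - 5) = -8*(-6 - 5) = -8*(-11) = 88)
D(H, W) = (88 + W/6 + H*W)**2 (D(H, W) = ((W*H + ((1/2)/3)*W) + 88)**2 = ((H*W + ((1/2)*(1/3))*W) + 88)**2 = ((H*W + W/6) + 88)**2 = ((W/6 + H*W) + 88)**2 = (88 + W/6 + H*W)**2)
D(-1, -16)**2 = ((528 - 16 + 6*(-1)*(-16))**2/36)**2 = ((528 - 16 + 96)**2/36)**2 = ((1/36)*608**2)**2 = ((1/36)*369664)**2 = (92416/9)**2 = 8540717056/81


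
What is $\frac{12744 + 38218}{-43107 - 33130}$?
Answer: $- \frac{50962}{76237} \approx -0.66847$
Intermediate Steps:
$\frac{12744 + 38218}{-43107 - 33130} = \frac{50962}{-76237} = 50962 \left(- \frac{1}{76237}\right) = - \frac{50962}{76237}$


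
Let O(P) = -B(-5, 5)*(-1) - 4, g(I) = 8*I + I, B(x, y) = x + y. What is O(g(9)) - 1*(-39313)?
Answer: 39309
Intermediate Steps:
g(I) = 9*I
O(P) = -4 (O(P) = -(-5 + 5)*(-1) - 4 = -1*0*(-1) - 4 = 0*(-1) - 4 = 0 - 4 = -4)
O(g(9)) - 1*(-39313) = -4 - 1*(-39313) = -4 + 39313 = 39309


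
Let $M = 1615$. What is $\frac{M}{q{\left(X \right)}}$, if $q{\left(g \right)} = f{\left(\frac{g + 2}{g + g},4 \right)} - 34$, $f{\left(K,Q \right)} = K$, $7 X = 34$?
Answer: $- \frac{27455}{566} \approx -48.507$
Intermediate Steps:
$X = \frac{34}{7}$ ($X = \frac{1}{7} \cdot 34 = \frac{34}{7} \approx 4.8571$)
$q{\left(g \right)} = -34 + \frac{2 + g}{2 g}$ ($q{\left(g \right)} = \frac{g + 2}{g + g} - 34 = \frac{2 + g}{2 g} - 34 = -34 + \frac{2 + g}{2 g}$)
$\frac{M}{q{\left(X \right)}} = \frac{1615}{- \frac{67}{2} + \frac{1}{\frac{34}{7}}} = \frac{1615}{- \frac{67}{2} + \frac{7}{34}} = \frac{1615}{- \frac{566}{17}} = 1615 \left(- \frac{17}{566}\right) = - \frac{27455}{566}$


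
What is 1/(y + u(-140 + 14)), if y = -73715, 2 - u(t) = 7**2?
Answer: -1/73762 ≈ -1.3557e-5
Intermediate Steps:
u(t) = -47 (u(t) = 2 - 1*7**2 = 2 - 1*49 = 2 - 49 = -47)
1/(y + u(-140 + 14)) = 1/(-73715 - 47) = 1/(-73762) = -1/73762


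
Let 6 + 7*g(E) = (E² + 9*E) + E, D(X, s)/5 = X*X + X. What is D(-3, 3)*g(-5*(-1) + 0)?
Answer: 2070/7 ≈ 295.71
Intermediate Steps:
D(X, s) = 5*X + 5*X² (D(X, s) = 5*(X*X + X) = 5*(X² + X) = 5*(X + X²) = 5*X + 5*X²)
g(E) = -6/7 + E²/7 + 10*E/7 (g(E) = -6/7 + ((E² + 9*E) + E)/7 = -6/7 + (E² + 10*E)/7 = -6/7 + (E²/7 + 10*E/7) = -6/7 + E²/7 + 10*E/7)
D(-3, 3)*g(-5*(-1) + 0) = (5*(-3)*(1 - 3))*(-6/7 + (-5*(-1) + 0)²/7 + 10*(-5*(-1) + 0)/7) = (5*(-3)*(-2))*(-6/7 + (5 + 0)²/7 + 10*(5 + 0)/7) = 30*(-6/7 + (⅐)*5² + (10/7)*5) = 30*(-6/7 + (⅐)*25 + 50/7) = 30*(-6/7 + 25/7 + 50/7) = 30*(69/7) = 2070/7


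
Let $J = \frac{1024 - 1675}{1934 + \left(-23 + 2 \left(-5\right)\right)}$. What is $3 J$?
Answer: $- \frac{1953}{1901} \approx -1.0274$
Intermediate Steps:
$J = - \frac{651}{1901}$ ($J = - \frac{651}{1934 - 33} = - \frac{651}{1901} \approx -0.34245$)
$3 J = 3 \left(- \frac{651}{1901}\right) = - \frac{1953}{1901}$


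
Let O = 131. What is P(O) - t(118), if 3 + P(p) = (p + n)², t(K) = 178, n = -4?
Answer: 15948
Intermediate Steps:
P(p) = -3 + (-4 + p)² (P(p) = -3 + (p - 4)² = -3 + (-4 + p)²)
P(O) - t(118) = (-3 + (-4 + 131)²) - 1*178 = (-3 + 127²) - 178 = (-3 + 16129) - 178 = 16126 - 178 = 15948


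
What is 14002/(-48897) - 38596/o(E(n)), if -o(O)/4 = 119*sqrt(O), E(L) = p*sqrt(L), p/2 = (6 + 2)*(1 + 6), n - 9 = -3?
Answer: -14002/48897 + 9649*6**(3/4)*sqrt(7)/19992 ≈ 4.6090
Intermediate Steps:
n = 6 (n = 9 - 3 = 6)
p = 112 (p = 2*((6 + 2)*(1 + 6)) = 2*(8*7) = 2*56 = 112)
E(L) = 112*sqrt(L)
o(O) = -476*sqrt(O)
14002/(-48897) - 38596/o(E(n)) = 14002/(-48897) - 38596*(-6**(3/4)*sqrt(7)/79968) = 14002*(-1/48897) - 38596*(-6**(3/4)*sqrt(7)/79968) = -14002/48897 - 38596*(-6**(3/4)*sqrt(7)/79968) = -14002/48897 - (-9649)*6**(3/4)*sqrt(7)/19992 = -14002/48897 + 9649*6**(3/4)*sqrt(7)/19992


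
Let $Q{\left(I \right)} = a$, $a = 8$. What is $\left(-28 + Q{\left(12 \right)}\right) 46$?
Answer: $-920$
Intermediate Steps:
$Q{\left(I \right)} = 8$
$\left(-28 + Q{\left(12 \right)}\right) 46 = \left(-28 + 8\right) 46 = \left(-20\right) 46 = -920$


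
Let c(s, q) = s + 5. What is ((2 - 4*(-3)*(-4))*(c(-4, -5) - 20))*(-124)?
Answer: -108376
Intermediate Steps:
c(s, q) = 5 + s
((2 - 4*(-3)*(-4))*(c(-4, -5) - 20))*(-124) = ((2 - 4*(-3)*(-4))*((5 - 4) - 20))*(-124) = ((2 + 12*(-4))*(1 - 20))*(-124) = ((2 - 48)*(-19))*(-124) = -46*(-19)*(-124) = 874*(-124) = -108376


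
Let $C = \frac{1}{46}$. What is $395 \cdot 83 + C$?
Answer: $\frac{1508111}{46} \approx 32785.0$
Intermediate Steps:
$C = \frac{1}{46} \approx 0.021739$
$395 \cdot 83 + C = 395 \cdot 83 + \frac{1}{46} = 32785 + \frac{1}{46} = \frac{1508111}{46}$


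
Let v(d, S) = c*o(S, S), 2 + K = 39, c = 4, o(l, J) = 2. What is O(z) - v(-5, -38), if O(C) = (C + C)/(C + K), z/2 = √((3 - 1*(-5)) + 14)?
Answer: -10424/1281 + 148*√22/1281 ≈ -7.5955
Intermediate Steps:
K = 37 (K = -2 + 39 = 37)
v(d, S) = 8 (v(d, S) = 4*2 = 8)
z = 2*√22 (z = 2*√((3 - 1*(-5)) + 14) = 2*√((3 + 5) + 14) = 2*√(8 + 14) = 2*√22 ≈ 9.3808)
O(C) = 2*C/(37 + C) (O(C) = (C + C)/(C + 37) = (2*C)/(37 + C) = 2*C/(37 + C))
O(z) - v(-5, -38) = 2*(2*√22)/(37 + 2*√22) - 1*8 = 4*√22/(37 + 2*√22) - 8 = -8 + 4*√22/(37 + 2*√22)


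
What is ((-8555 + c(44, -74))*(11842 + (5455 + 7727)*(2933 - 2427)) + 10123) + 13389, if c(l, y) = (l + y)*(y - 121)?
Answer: -18074607958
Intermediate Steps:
c(l, y) = (-121 + y)*(l + y) (c(l, y) = (l + y)*(-121 + y) = (-121 + y)*(l + y))
((-8555 + c(44, -74))*(11842 + (5455 + 7727)*(2933 - 2427)) + 10123) + 13389 = ((-8555 + ((-74)**2 - 121*44 - 121*(-74) + 44*(-74)))*(11842 + (5455 + 7727)*(2933 - 2427)) + 10123) + 13389 = ((-8555 + (5476 - 5324 + 8954 - 3256))*(11842 + 13182*506) + 10123) + 13389 = ((-8555 + 5850)*(11842 + 6670092) + 10123) + 13389 = (-2705*6681934 + 10123) + 13389 = (-18074631470 + 10123) + 13389 = -18074621347 + 13389 = -18074607958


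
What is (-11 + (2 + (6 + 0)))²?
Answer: 9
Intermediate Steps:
(-11 + (2 + (6 + 0)))² = (-11 + (2 + 6))² = (-11 + 8)² = (-3)² = 9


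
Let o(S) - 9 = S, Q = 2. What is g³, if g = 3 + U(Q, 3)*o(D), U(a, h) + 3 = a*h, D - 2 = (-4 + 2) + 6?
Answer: 110592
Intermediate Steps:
D = 6 (D = 2 + ((-4 + 2) + 6) = 2 + (-2 + 6) = 2 + 4 = 6)
o(S) = 9 + S
U(a, h) = -3 + a*h
g = 48 (g = 3 + (-3 + 2*3)*(9 + 6) = 3 + (-3 + 6)*15 = 3 + 3*15 = 3 + 45 = 48)
g³ = 48³ = 110592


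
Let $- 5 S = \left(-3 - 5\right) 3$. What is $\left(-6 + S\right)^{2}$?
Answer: $\frac{36}{25} \approx 1.44$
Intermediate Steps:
$S = \frac{24}{5}$ ($S = - \frac{\left(-3 - 5\right) 3}{5} = - \frac{\left(-8\right) 3}{5} = \left(- \frac{1}{5}\right) \left(-24\right) = \frac{24}{5} \approx 4.8$)
$\left(-6 + S\right)^{2} = \left(-6 + \frac{24}{5}\right)^{2} = \left(- \frac{6}{5}\right)^{2} = \frac{36}{25}$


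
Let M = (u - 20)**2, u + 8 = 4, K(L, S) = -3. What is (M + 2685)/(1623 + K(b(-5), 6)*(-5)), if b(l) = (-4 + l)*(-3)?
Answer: 1087/546 ≈ 1.9908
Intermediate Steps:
b(l) = 12 - 3*l
u = -4 (u = -8 + 4 = -4)
M = 576 (M = (-4 - 20)**2 = (-24)**2 = 576)
(M + 2685)/(1623 + K(b(-5), 6)*(-5)) = (576 + 2685)/(1623 - 3*(-5)) = 3261/(1623 + 15) = 3261/1638 = 3261*(1/1638) = 1087/546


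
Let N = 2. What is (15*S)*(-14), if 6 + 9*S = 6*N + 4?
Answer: -700/3 ≈ -233.33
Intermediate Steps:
S = 10/9 (S = -⅔ + (6*2 + 4)/9 = -⅔ + (12 + 4)/9 = -⅔ + (⅑)*16 = -⅔ + 16/9 = 10/9 ≈ 1.1111)
(15*S)*(-14) = (15*(10/9))*(-14) = (50/3)*(-14) = -700/3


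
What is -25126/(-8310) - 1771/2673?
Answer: 794618/336555 ≈ 2.3610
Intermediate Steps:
-25126/(-8310) - 1771/2673 = -25126*(-1/8310) - 1771*1/2673 = 12563/4155 - 161/243 = 794618/336555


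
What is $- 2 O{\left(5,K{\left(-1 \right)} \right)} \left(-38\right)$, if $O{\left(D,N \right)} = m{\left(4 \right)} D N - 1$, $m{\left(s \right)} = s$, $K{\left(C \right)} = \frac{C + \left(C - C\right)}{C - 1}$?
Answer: $684$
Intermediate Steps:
$K{\left(C \right)} = \frac{C}{-1 + C}$ ($K{\left(C \right)} = \frac{C + 0}{-1 + C} = \frac{C}{-1 + C}$)
$O{\left(D,N \right)} = -1 + 4 D N$ ($O{\left(D,N \right)} = 4 D N - 1 = -1 + 4 D N$)
$- 2 O{\left(5,K{\left(-1 \right)} \right)} \left(-38\right) = - 2 \left(-1 + 4 \cdot 5 \left(- \frac{1}{-1 - 1}\right)\right) \left(-38\right) = - 2 \left(-1 + 4 \cdot 5 \left(- \frac{1}{-2}\right)\right) \left(-38\right) = - 2 \left(-1 + 4 \cdot 5 \left(\left(-1\right) \left(- \frac{1}{2}\right)\right)\right) \left(-38\right) = - 2 \left(-1 + 4 \cdot 5 \cdot \frac{1}{2}\right) \left(-38\right) = - 2 \left(-1 + 10\right) \left(-38\right) = \left(-2\right) 9 \left(-38\right) = \left(-18\right) \left(-38\right) = 684$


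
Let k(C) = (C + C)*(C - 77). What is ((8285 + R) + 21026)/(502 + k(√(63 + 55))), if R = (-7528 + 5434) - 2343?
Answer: -4589253/563461 - 957649*√118/563461 ≈ -26.607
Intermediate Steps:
R = -4437 (R = -2094 - 2343 = -4437)
k(C) = 2*C*(-77 + C) (k(C) = (2*C)*(-77 + C) = 2*C*(-77 + C))
((8285 + R) + 21026)/(502 + k(√(63 + 55))) = ((8285 - 4437) + 21026)/(502 + 2*√(63 + 55)*(-77 + √(63 + 55))) = (3848 + 21026)/(502 + 2*√118*(-77 + √118)) = 24874/(502 + 2*√118*(-77 + √118))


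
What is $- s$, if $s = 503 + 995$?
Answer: $-1498$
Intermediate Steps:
$s = 1498$
$- s = \left(-1\right) 1498 = -1498$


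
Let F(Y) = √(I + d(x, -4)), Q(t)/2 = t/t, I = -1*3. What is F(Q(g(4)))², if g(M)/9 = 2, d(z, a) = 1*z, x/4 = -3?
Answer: -15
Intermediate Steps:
x = -12 (x = 4*(-3) = -12)
d(z, a) = z
I = -3
g(M) = 18 (g(M) = 9*2 = 18)
Q(t) = 2 (Q(t) = 2*(t/t) = 2*1 = 2)
F(Y) = I*√15 (F(Y) = √(-3 - 12) = √(-15) = I*√15)
F(Q(g(4)))² = (I*√15)² = -15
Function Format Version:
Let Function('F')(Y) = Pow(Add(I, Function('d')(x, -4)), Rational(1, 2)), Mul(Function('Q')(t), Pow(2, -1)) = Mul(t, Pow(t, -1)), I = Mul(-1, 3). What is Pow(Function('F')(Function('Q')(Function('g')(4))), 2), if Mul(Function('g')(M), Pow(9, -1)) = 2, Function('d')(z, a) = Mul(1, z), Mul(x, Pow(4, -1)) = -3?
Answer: -15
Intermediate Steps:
x = -12 (x = Mul(4, -3) = -12)
Function('d')(z, a) = z
I = -3
Function('g')(M) = 18 (Function('g')(M) = Mul(9, 2) = 18)
Function('Q')(t) = 2 (Function('Q')(t) = Mul(2, Mul(t, Pow(t, -1))) = Mul(2, 1) = 2)
Function('F')(Y) = Mul(I, Pow(15, Rational(1, 2))) (Function('F')(Y) = Pow(Add(-3, -12), Rational(1, 2)) = Pow(-15, Rational(1, 2)) = Mul(I, Pow(15, Rational(1, 2))))
Pow(Function('F')(Function('Q')(Function('g')(4))), 2) = Pow(Mul(I, Pow(15, Rational(1, 2))), 2) = -15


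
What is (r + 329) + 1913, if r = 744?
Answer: 2986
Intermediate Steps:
(r + 329) + 1913 = (744 + 329) + 1913 = 1073 + 1913 = 2986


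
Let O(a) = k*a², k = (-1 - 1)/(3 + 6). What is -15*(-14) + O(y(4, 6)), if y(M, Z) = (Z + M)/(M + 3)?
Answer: 92410/441 ≈ 209.55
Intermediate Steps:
k = -2/9 ≈ -0.22222
y(M, Z) = (M + Z)/(3 + M)
O(a) = -2*a²/9
-15*(-14) + O(y(4, 6)) = -15*(-14) - 2*(4 + 6)²/(3 + 4)²/9 = 210 - 2*(10/7)²/9 = 210 - 2/9*100/49 = 210 - 200/441 = 92410/441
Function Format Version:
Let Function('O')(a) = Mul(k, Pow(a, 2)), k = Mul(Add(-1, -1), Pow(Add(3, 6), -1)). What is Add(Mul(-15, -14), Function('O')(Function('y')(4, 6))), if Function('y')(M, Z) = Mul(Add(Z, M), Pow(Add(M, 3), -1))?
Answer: Rational(92410, 441) ≈ 209.55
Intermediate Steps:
k = Rational(-2, 9) (k = Mul(-2, Pow(9, -1)) = Mul(-2, Rational(1, 9)) = Rational(-2, 9) ≈ -0.22222)
Function('y')(M, Z) = Mul(Pow(Add(3, M), -1), Add(M, Z)) (Function('y')(M, Z) = Mul(Add(M, Z), Pow(Add(3, M), -1)) = Mul(Pow(Add(3, M), -1), Add(M, Z)))
Function('O')(a) = Mul(Rational(-2, 9), Pow(a, 2))
Add(Mul(-15, -14), Function('O')(Function('y')(4, 6))) = Add(Mul(-15, -14), Mul(Rational(-2, 9), Pow(Mul(Pow(Add(3, 4), -1), Add(4, 6)), 2))) = Add(210, Mul(Rational(-2, 9), Pow(Mul(Pow(7, -1), 10), 2))) = Add(210, Mul(Rational(-2, 9), Pow(Mul(Rational(1, 7), 10), 2))) = Add(210, Mul(Rational(-2, 9), Pow(Rational(10, 7), 2))) = Add(210, Mul(Rational(-2, 9), Rational(100, 49))) = Add(210, Rational(-200, 441)) = Rational(92410, 441)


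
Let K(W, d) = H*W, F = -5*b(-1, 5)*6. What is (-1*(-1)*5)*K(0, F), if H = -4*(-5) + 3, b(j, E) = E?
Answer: 0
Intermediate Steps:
H = 23 (H = 20 + 3 = 23)
F = -150 (F = -5*5*6 = -25*6 = -150)
K(W, d) = 23*W
(-1*(-1)*5)*K(0, F) = (-1*(-1)*5)*(23*0) = (1*5)*0 = 5*0 = 0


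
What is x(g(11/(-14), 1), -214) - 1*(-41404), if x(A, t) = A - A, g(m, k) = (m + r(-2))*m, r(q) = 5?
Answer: 41404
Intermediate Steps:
g(m, k) = m*(5 + m) (g(m, k) = (m + 5)*m = (5 + m)*m = m*(5 + m))
x(A, t) = 0
x(g(11/(-14), 1), -214) - 1*(-41404) = 0 - 1*(-41404) = 0 + 41404 = 41404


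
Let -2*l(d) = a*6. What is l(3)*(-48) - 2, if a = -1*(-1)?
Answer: 142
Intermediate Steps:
a = 1
l(d) = -3 (l(d) = -6/2 = -½*6 = -3)
l(3)*(-48) - 2 = -3*(-48) - 2 = 144 - 2 = 142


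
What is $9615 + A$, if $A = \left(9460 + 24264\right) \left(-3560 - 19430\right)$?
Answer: $-775305145$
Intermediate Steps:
$A = -775314760$ ($A = 33724 \left(-22990\right) = -775314760$)
$9615 + A = 9615 - 775314760 = -775305145$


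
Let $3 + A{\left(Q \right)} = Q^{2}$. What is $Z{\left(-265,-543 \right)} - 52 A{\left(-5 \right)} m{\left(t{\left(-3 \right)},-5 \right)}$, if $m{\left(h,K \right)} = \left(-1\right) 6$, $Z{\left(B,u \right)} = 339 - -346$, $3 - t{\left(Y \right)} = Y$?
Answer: $7549$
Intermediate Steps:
$t{\left(Y \right)} = 3 - Y$
$Z{\left(B,u \right)} = 685$ ($Z{\left(B,u \right)} = 339 + 346 = 685$)
$m{\left(h,K \right)} = -6$
$A{\left(Q \right)} = -3 + Q^{2}$
$Z{\left(-265,-543 \right)} - 52 A{\left(-5 \right)} m{\left(t{\left(-3 \right)},-5 \right)} = 685 - 52 \left(-3 + \left(-5\right)^{2}\right) \left(-6\right) = 685 - 52 \left(-3 + 25\right) \left(-6\right) = 685 - 52 \cdot 22 \left(-6\right) = 685 - 1144 \left(-6\right) = 685 - -6864 = 685 + 6864 = 7549$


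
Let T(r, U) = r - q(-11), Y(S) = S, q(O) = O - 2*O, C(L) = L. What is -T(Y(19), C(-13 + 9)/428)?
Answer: -8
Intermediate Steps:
q(O) = -O
T(r, U) = -11 + r (T(r, U) = r - (-1)*(-11) = r - 1*11 = r - 11 = -11 + r)
-T(Y(19), C(-13 + 9)/428) = -(-11 + 19) = -1*8 = -8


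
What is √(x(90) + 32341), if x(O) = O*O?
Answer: √40441 ≈ 201.10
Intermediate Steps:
x(O) = O²
√(x(90) + 32341) = √(90² + 32341) = √(8100 + 32341) = √40441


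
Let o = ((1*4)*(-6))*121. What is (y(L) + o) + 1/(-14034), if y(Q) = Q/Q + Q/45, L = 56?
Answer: -610848577/210510 ≈ -2901.8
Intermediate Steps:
o = -2904 (o = (4*(-6))*121 = -24*121 = -2904)
y(Q) = 1 + Q/45 (y(Q) = 1 + Q*(1/45) = 1 + Q/45)
(y(L) + o) + 1/(-14034) = ((1 + (1/45)*56) - 2904) + 1/(-14034) = ((1 + 56/45) - 2904) - 1/14034 = (101/45 - 2904) - 1/14034 = -130579/45 - 1/14034 = -610848577/210510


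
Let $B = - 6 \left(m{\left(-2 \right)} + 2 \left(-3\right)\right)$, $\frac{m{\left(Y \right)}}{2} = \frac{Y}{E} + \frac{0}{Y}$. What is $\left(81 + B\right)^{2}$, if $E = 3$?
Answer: $15625$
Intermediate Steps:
$m{\left(Y \right)} = \frac{2 Y}{3}$ ($m{\left(Y \right)} = 2 \left(\frac{Y}{3} + \frac{0}{Y}\right) = 2 \left(Y \frac{1}{3} + 0\right) = 2 \left(\frac{Y}{3} + 0\right) = 2 \frac{Y}{3} = \frac{2 Y}{3}$)
$B = 44$ ($B = - 6 \left(\frac{2}{3} \left(-2\right) + 2 \left(-3\right)\right) = - 6 \left(- \frac{4}{3} - 6\right) = \left(-6\right) \left(- \frac{22}{3}\right) = 44$)
$\left(81 + B\right)^{2} = \left(81 + 44\right)^{2} = 125^{2} = 15625$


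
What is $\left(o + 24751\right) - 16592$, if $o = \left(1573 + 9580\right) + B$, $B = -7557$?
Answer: $11755$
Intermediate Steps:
$o = 3596$ ($o = \left(1573 + 9580\right) - 7557 = 11153 - 7557 = 3596$)
$\left(o + 24751\right) - 16592 = \left(3596 + 24751\right) - 16592 = 28347 - 16592 = 11755$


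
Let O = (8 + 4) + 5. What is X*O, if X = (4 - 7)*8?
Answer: -408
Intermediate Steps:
X = -24 (X = -3*8 = -24)
O = 17 (O = 12 + 5 = 17)
X*O = -24*17 = -408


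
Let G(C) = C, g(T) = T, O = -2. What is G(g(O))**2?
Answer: 4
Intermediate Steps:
G(g(O))**2 = (-2)**2 = 4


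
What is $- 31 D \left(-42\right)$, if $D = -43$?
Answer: $-55986$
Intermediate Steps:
$- 31 D \left(-42\right) = \left(-31\right) \left(-43\right) \left(-42\right) = 1333 \left(-42\right) = -55986$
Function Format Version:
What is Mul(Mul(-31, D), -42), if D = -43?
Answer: -55986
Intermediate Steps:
Mul(Mul(-31, D), -42) = Mul(Mul(-31, -43), -42) = Mul(1333, -42) = -55986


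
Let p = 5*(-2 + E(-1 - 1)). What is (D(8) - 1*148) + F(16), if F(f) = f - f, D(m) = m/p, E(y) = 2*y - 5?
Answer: -8148/55 ≈ -148.15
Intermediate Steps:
E(y) = -5 + 2*y
p = -55 (p = 5*(-2 + (-5 + 2*(-1 - 1))) = 5*(-2 + (-5 + 2*(-2))) = 5*(-2 + (-5 - 4)) = 5*(-2 - 9) = 5*(-11) = -55)
D(m) = -m/55 (D(m) = m/(-55) = m*(-1/55) = -m/55)
F(f) = 0
(D(8) - 1*148) + F(16) = (-1/55*8 - 1*148) + 0 = (-8/55 - 148) + 0 = -8148/55 + 0 = -8148/55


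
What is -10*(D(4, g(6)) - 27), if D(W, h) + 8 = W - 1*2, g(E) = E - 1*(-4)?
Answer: 330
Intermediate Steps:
g(E) = 4 + E (g(E) = E + 4 = 4 + E)
D(W, h) = -10 + W (D(W, h) = -8 + (W - 1*2) = -8 + (W - 2) = -8 + (-2 + W) = -10 + W)
-10*(D(4, g(6)) - 27) = -10*((-10 + 4) - 27) = -10*(-6 - 27) = -10*(-33) = 330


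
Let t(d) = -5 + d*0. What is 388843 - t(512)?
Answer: 388848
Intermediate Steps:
t(d) = -5 (t(d) = -5 + 0 = -5)
388843 - t(512) = 388843 - 1*(-5) = 388843 + 5 = 388848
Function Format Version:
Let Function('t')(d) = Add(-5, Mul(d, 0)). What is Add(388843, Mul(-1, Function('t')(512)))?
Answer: 388848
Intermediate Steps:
Function('t')(d) = -5 (Function('t')(d) = Add(-5, 0) = -5)
Add(388843, Mul(-1, Function('t')(512))) = Add(388843, Mul(-1, -5)) = Add(388843, 5) = 388848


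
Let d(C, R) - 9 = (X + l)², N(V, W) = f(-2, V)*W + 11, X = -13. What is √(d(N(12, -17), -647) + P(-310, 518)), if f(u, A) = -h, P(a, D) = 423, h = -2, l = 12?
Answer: √433 ≈ 20.809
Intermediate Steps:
f(u, A) = 2 (f(u, A) = -1*(-2) = 2)
N(V, W) = 11 + 2*W (N(V, W) = 2*W + 11 = 11 + 2*W)
d(C, R) = 10 (d(C, R) = 9 + (-13 + 12)² = 9 + (-1)² = 9 + 1 = 10)
√(d(N(12, -17), -647) + P(-310, 518)) = √(10 + 423) = √433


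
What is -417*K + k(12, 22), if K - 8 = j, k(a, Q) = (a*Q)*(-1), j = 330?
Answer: -141210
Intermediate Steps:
k(a, Q) = -Q*a (k(a, Q) = (Q*a)*(-1) = -Q*a)
K = 338 (K = 8 + 330 = 338)
-417*K + k(12, 22) = -417*338 - 1*22*12 = -140946 - 264 = -141210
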